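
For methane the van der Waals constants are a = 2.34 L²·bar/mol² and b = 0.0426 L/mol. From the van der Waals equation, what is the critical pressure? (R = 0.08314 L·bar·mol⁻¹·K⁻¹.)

For a van der Waals gas, P_c = a/(27b²).
P_c = 2.34/(27×(0.0426)²) = 2.34/0.048999 = 47.76 bar

P_c ≈ 47.76 bar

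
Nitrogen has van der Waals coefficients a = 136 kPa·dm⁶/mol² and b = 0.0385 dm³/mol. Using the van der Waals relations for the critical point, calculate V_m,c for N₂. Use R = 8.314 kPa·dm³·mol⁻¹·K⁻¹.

For a van der Waals gas, V_m,c = 3b.
V_m,c = 3×0.0385 = 0.1155 dm³/mol

V_m,c ≈ 0.1155 dm³/mol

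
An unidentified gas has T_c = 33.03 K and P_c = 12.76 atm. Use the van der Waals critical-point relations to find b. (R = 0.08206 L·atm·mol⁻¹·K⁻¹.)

b ≈ 0.02655 L/mol

From T_c = 8a/(27Rb) and P_c = a/(27b²): b = R T_c/(8 P_c).
b = (0.08206)(33.03)/(8×12.76) = 2.7104/102.08 = 0.02655 L/mol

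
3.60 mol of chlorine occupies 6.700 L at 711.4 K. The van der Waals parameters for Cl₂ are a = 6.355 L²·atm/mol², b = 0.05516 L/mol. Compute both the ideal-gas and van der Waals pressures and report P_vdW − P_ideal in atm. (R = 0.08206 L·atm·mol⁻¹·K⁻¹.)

Ideal: P_ideal = nRT/V = (3.60)(0.08206)(711.4)/6.700 = 31.3670 atm
vdW: P = nRT/(V − nb) − a n²/V² = 210.159/6.50142 − 82.3608/44.8900 = 32.3251 − 1.83472 = 30.4904 atm
ΔP = 30.4904 − 31.3670 = -0.877 atm

ΔP ≈ -0.877 atm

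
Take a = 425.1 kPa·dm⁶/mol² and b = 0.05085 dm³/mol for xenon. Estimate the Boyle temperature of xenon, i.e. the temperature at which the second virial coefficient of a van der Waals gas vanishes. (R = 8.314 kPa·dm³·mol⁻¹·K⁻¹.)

T_B ≈ 1006 K

For a van der Waals gas the second virial coefficient B₂ = b − a/(RT) vanishes at T_B = a/(Rb).
T_B = 425.1/(8.314×0.05085) = 425.1/0.42277 = 1006 K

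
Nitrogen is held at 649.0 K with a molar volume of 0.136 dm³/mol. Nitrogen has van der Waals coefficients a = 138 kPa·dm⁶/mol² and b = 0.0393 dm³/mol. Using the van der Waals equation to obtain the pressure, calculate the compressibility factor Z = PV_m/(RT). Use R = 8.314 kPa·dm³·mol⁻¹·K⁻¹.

P = RT/(V_m − b) − a/V_m² = (8.314)(649.0)/(0.136 − 0.0393) − 138/(0.136)²
  = 5395.8/0.096700 − 7461.1 = 55799 − 7461.1 = 48338 kPa
Z = PV_m/(RT) = (48338)(0.136)/((8.314)(649.0)) = 6574.0/5395.8 = 1.218

Z ≈ 1.218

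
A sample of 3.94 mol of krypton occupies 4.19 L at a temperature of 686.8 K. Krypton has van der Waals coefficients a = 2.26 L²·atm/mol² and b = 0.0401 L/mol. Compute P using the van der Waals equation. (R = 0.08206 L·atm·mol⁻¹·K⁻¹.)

P = nRT/(V − nb) − a n²/V²
nRT/(V − nb) = (3.94)(0.08206)(686.8)/(4.19 − 3.94×0.0401) = 222.05/4.0320 = 55.072 atm
a n²/V² = (2.26)(3.94)²/(4.19)² = 1.9984 atm
P = 55.072 − 1.9984 = 53.07 atm

P ≈ 53.07 atm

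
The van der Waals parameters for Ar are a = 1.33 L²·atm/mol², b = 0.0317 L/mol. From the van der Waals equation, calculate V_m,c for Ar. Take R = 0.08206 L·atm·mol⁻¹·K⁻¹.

V_m,c ≈ 0.09510 L/mol

For a van der Waals gas, V_m,c = 3b.
V_m,c = 3×0.0317 = 0.09510 L/mol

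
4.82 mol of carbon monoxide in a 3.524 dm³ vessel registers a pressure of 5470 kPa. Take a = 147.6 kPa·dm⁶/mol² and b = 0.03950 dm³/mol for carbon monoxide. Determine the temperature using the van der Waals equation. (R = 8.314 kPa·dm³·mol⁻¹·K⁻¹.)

T = (P + a n²/V²)(V − nb)/(nR)
P + a n²/V² = 5470 + (147.6)(4.82)²/(3.524)² = 5746.1 kPa
V − nb = 3.524 − (4.82)(0.03950) = 3.3336 dm³
T = (5746.1)(3.3336)/((4.82)(8.314)) = 478.0 K

T ≈ 478.0 K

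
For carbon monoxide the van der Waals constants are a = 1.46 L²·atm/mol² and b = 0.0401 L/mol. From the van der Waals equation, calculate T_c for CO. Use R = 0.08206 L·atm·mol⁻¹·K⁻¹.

For a van der Waals gas, T_c = 8a/(27Rb).
T_c = 8×1.46/(27×0.08206×0.0401) = 11.680/0.088846 = 131.5 K

T_c ≈ 131.5 K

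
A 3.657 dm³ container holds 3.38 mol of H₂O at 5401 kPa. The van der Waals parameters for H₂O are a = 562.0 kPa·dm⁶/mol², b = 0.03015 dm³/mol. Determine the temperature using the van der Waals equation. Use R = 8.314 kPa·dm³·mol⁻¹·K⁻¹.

T ≈ 744.0 K

T = (P + a n²/V²)(V − nb)/(nR)
P + a n²/V² = 5401 + (562.0)(3.38)²/(3.657)² = 5881.1 kPa
V − nb = 3.657 − (3.38)(0.03015) = 3.5551 dm³
T = (5881.1)(3.5551)/((3.38)(8.314)) = 744.0 K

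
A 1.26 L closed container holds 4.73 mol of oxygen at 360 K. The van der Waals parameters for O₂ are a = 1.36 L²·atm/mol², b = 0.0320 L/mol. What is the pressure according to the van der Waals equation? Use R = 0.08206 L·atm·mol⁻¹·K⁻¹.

P = nRT/(V − nb) − a n²/V²
nRT/(V − nb) = (4.73)(0.08206)(360)/(1.26 − 4.73×0.0320) = 139.73/1.1086 = 126.04 atm
a n²/V² = (1.36)(4.73)²/(1.26)² = 19.165 atm
P = 126.04 − 19.165 = 106.9 atm

P ≈ 106.9 atm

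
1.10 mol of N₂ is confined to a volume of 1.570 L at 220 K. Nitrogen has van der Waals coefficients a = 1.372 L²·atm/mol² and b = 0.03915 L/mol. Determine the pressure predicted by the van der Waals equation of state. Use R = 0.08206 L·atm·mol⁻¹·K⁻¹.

P = nRT/(V − nb) − a n²/V²
nRT/(V − nb) = (1.10)(0.08206)(220)/(1.570 − 1.10×0.03915) = 19.859/1.5269 = 13.006 atm
a n²/V² = (1.372)(1.10)²/(1.570)² = 0.67350 atm
P = 13.006 − 0.67350 = 12.33 atm

P ≈ 12.33 atm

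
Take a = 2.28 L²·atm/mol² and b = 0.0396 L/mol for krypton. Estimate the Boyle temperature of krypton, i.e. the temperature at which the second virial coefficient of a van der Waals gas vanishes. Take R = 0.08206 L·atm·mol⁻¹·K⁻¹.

T_B ≈ 701.6 K

For a van der Waals gas the second virial coefficient B₂ = b − a/(RT) vanishes at T_B = a/(Rb).
T_B = 2.28/(0.08206×0.0396) = 2.28/0.0032496 = 701.6 K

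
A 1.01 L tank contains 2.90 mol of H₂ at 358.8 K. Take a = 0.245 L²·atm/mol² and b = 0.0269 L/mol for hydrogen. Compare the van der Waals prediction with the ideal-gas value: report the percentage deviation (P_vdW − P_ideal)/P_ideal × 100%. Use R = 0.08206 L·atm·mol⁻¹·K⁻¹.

5.98 %

Ideal: P_ideal = nRT/V = (2.90)(0.08206)(358.8)/1.01 = 84.5397 atm
vdW: P = nRT/(V − nb) − a n²/V² = 85.3851/0.931990 − 2.06045/1.02010 = 91.6159 − 2.01985 = 89.5961 atm
% deviation = (89.5961 − 84.5397)/84.5397 × 100% = 5.98%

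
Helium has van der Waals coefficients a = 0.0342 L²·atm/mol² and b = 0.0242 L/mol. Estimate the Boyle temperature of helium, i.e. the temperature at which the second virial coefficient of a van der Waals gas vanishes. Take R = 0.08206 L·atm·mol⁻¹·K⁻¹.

For a van der Waals gas the second virial coefficient B₂ = b − a/(RT) vanishes at T_B = a/(Rb).
T_B = 0.0342/(0.08206×0.0242) = 0.0342/0.0019859 = 17.22 K

T_B ≈ 17.22 K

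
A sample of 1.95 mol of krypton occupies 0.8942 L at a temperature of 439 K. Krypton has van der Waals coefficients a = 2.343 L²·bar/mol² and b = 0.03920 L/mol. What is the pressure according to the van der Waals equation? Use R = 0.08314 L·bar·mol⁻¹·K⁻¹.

P ≈ 75.89 bar

P = nRT/(V − nb) − a n²/V²
nRT/(V − nb) = (1.95)(0.08314)(439)/(0.8942 − 1.95×0.03920) = 71.172/0.81776 = 87.033 bar
a n²/V² = (2.343)(1.95)²/(0.8942)² = 11.142 bar
P = 87.033 − 11.142 = 75.89 bar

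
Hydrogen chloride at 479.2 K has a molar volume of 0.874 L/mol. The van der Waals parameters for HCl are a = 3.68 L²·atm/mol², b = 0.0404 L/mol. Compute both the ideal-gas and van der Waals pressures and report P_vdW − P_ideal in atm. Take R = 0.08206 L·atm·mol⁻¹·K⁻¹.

ΔP ≈ -2.637 atm

Ideal: P_ideal = RT/V_m = (0.08206)(479.2)/0.874 = 44.9922 atm
vdW: P = RT/(V_m − b) − a/V_m² = 39.3232/0.833600 − 3.68/0.763876 = 47.1727 − 4.81754 = 42.3552 atm
ΔP = 42.3552 − 44.9922 = -2.637 atm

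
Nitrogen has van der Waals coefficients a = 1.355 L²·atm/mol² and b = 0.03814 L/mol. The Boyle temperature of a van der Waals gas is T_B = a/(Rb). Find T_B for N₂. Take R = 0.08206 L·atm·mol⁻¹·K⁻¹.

For a van der Waals gas the second virial coefficient B₂ = b − a/(RT) vanishes at T_B = a/(Rb).
T_B = 1.355/(0.08206×0.03814) = 1.355/0.0031298 = 432.9 K

T_B ≈ 432.9 K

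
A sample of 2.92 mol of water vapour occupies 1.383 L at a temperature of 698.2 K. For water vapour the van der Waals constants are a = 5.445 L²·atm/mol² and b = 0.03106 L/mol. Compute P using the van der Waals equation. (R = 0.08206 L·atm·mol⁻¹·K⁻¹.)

P ≈ 105.2 atm

P = nRT/(V − nb) − a n²/V²
nRT/(V − nb) = (2.92)(0.08206)(698.2)/(1.383 − 2.92×0.03106) = 167.30/1.2923 = 129.46 atm
a n²/V² = (5.445)(2.92)²/(1.383)² = 24.273 atm
P = 129.46 − 24.273 = 105.2 atm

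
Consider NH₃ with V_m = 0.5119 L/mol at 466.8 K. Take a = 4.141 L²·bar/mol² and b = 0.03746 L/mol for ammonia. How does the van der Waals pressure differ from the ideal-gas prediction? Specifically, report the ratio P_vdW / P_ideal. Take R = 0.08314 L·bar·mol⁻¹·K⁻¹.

P_vdW / P_ideal ≈ 0.8705

Ideal: P_ideal = RT/V_m = (0.08314)(466.8)/0.5119 = 75.8151 bar
vdW: P = RT/(V_m − b) − a/V_m² = 38.8098/0.474440 − 4.141/0.262042 = 81.8013 − 15.8028 = 65.9985 bar
Ratio = 65.9985/75.8151 = 0.8705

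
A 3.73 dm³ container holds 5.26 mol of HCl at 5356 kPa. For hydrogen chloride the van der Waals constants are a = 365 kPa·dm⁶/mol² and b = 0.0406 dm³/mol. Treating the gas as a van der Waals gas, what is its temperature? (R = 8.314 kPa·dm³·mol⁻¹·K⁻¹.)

T ≈ 489.0 K

T = (P + a n²/V²)(V − nb)/(nR)
P + a n²/V² = 5356 + (365)(5.26)²/(3.73)² = 6081.8 kPa
V − nb = 3.73 − (5.26)(0.0406) = 3.5164 dm³
T = (6081.8)(3.5164)/((5.26)(8.314)) = 489.0 K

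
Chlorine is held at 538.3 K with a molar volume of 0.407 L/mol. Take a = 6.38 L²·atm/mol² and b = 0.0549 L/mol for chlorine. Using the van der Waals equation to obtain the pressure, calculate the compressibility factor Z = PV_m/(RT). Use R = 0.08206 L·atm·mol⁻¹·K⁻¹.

P = RT/(V_m − b) − a/V_m² = (0.08206)(538.3)/(0.407 − 0.0549) − 6.38/(0.407)²
  = 44.173/0.35210 − 38.515 = 125.46 − 38.515 = 86.95 atm
Z = PV_m/(RT) = (86.95)(0.407)/((0.08206)(538.3)) = 35.389/44.173 = 0.8011

Z ≈ 0.8011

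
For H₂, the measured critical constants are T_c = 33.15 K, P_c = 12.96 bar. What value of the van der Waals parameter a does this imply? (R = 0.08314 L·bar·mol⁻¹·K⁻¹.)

a ≈ 0.2473 L²·bar/mol²

From T_c = 8a/(27Rb) and P_c = a/(27b²): a = 27 R² T_c²/(64 P_c).
a = 27×(0.08314)²×(33.15)²/(64×12.96) = 205.09/829.44 = 0.2473 L²·bar/mol²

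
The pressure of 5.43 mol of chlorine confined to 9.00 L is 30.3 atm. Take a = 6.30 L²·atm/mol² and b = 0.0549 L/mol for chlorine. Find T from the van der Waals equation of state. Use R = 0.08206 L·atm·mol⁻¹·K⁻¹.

T ≈ 636.5 K

T = (P + a n²/V²)(V − nb)/(nR)
P + a n²/V² = 30.3 + (6.30)(5.43)²/(9.00)² = 32.593 atm
V − nb = 9.00 − (5.43)(0.0549) = 8.7019 L
T = (32.593)(8.7019)/((5.43)(0.08206)) = 636.5 K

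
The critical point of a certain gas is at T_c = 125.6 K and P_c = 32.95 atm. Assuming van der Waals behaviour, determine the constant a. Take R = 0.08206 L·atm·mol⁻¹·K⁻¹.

a ≈ 1.360 L²·atm/mol²

From T_c = 8a/(27Rb) and P_c = a/(27b²): a = 27 R² T_c²/(64 P_c).
a = 27×(0.08206)²×(125.6)²/(64×32.95) = 2868.2/2108.8 = 1.360 L²·atm/mol²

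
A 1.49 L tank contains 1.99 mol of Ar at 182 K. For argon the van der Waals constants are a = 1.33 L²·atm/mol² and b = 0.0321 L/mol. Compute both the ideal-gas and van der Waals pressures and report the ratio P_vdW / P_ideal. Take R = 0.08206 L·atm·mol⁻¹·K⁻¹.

Ideal: P_ideal = nRT/V = (1.99)(0.08206)(182)/1.49 = 19.9466 atm
vdW: P = nRT/(V − nb) − a n²/V² = 29.7205/1.42612 − 5.26693/2.22010 = 20.8401 − 2.37238 = 18.4677 atm
Ratio = 18.4677/19.9466 = 0.9259

P_vdW / P_ideal ≈ 0.9259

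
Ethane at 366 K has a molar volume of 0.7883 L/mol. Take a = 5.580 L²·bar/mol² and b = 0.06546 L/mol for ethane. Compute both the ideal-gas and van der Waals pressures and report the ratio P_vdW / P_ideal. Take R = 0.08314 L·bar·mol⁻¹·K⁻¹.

P_vdW / P_ideal ≈ 0.8579

Ideal: P_ideal = RT/V_m = (0.08314)(366)/0.7883 = 38.6011 bar
vdW: P = RT/(V_m − b) − a/V_m² = 30.4292/0.722840 − 5.580/0.621417 = 42.0967 − 8.97948 = 33.1172 bar
Ratio = 33.1172/38.6011 = 0.8579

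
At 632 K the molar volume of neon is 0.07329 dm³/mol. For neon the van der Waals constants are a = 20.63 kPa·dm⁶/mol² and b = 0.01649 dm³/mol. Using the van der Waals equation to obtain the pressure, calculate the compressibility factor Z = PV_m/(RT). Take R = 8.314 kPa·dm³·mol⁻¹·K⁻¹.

P = RT/(V_m − b) − a/V_m² = (8.314)(632)/(0.07329 − 0.01649) − 20.63/(0.07329)²
  = 5254.4/0.056800 − 3840.7 = 92507 − 3840.7 = 88666 kPa
Z = PV_m/(RT) = (88666)(0.07329)/((8.314)(632)) = 6498.3/5254.4 = 1.237

Z ≈ 1.237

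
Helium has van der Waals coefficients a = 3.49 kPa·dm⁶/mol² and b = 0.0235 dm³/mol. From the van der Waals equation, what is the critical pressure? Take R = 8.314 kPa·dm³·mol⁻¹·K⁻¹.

For a van der Waals gas, P_c = a/(27b²).
P_c = 3.49/(27×(0.0235)²) = 3.49/0.014911 = 234.1 kPa

P_c ≈ 234.1 kPa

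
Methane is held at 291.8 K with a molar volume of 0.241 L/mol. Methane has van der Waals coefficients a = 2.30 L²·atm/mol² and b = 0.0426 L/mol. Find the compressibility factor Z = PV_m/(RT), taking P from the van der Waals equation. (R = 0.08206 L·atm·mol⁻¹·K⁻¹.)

P = RT/(V_m − b) − a/V_m² = (0.08206)(291.8)/(0.241 − 0.0426) − 2.30/(0.241)²
  = 23.945/0.19840 − 39.600 = 120.69 − 39.600 = 81.09 atm
Z = PV_m/(RT) = (81.09)(0.241)/((0.08206)(291.8)) = 19.543/23.945 = 0.8162

Z ≈ 0.8162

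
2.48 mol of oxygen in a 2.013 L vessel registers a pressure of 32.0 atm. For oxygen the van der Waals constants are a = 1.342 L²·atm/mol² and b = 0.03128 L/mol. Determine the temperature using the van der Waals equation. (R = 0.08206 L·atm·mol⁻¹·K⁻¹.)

T ≈ 323.7 K

T = (P + a n²/V²)(V − nb)/(nR)
P + a n²/V² = 32.0 + (1.342)(2.48)²/(2.013)² = 34.037 atm
V − nb = 2.013 − (2.48)(0.03128) = 1.9354 L
T = (34.037)(1.9354)/((2.48)(0.08206)) = 323.7 K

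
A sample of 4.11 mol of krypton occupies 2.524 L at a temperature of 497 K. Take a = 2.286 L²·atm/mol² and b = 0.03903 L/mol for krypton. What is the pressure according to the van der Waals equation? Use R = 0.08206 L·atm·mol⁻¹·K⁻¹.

P = nRT/(V − nb) − a n²/V²
nRT/(V − nb) = (4.11)(0.08206)(497)/(2.524 − 4.11×0.03903) = 167.62/2.3636 = 70.917 atm
a n²/V² = (2.286)(4.11)²/(2.524)² = 6.0615 atm
P = 70.917 − 6.0615 = 64.86 atm

P ≈ 64.86 atm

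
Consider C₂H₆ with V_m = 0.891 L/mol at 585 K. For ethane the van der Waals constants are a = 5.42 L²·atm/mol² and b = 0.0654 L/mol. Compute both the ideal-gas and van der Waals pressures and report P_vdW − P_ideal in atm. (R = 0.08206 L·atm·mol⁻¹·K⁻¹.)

Ideal: P_ideal = RT/V_m = (0.08206)(585)/0.891 = 53.8778 atm
vdW: P = RT/(V_m − b) − a/V_m² = 48.0051/0.825600 − 5.42/0.793881 = 58.1457 − 6.82722 = 51.3185 atm
ΔP = 51.3185 − 53.8778 = -2.559 atm

ΔP ≈ -2.559 atm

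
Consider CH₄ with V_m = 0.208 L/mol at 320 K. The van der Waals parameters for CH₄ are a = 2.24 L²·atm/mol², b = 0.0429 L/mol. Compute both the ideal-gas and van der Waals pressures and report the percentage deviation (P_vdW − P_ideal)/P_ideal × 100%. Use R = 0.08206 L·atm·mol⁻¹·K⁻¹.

Ideal: P_ideal = RT/V_m = (0.08206)(320)/0.208 = 126.246 atm
vdW: P = RT/(V_m − b) − a/V_m² = 26.2592/0.165100 − 2.24/0.0432640 = 159.050 − 51.7751 = 107.275 atm
% deviation = (107.275 − 126.246)/126.246 × 100% = -15.03%

-15.03 %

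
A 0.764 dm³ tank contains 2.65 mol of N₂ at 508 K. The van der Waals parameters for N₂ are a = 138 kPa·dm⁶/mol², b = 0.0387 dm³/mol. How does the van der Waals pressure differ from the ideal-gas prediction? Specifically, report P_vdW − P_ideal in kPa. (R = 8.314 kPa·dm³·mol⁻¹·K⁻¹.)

ΔP ≈ 611 kPa

Ideal: P_ideal = nRT/V = (2.65)(8.314)(508)/0.764 = 14649.6 kPa
vdW: P = nRT/(V − nb) − a n²/V² = 11192.3/0.661445 − 969.105/0.583696 = 16921.0 − 1660.29 = 15260.7 kPa
ΔP = 15260.7 − 14649.6 = 611 kPa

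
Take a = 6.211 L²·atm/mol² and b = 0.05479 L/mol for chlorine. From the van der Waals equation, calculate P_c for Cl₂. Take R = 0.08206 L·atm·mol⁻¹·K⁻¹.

For a van der Waals gas, P_c = a/(27b²).
P_c = 6.211/(27×(0.05479)²) = 6.211/0.081052 = 76.63 atm

P_c ≈ 76.63 atm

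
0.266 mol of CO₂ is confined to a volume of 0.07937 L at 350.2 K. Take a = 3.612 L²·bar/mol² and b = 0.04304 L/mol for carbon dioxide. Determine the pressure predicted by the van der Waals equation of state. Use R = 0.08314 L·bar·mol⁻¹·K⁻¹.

P ≈ 73.46 bar

P = nRT/(V − nb) − a n²/V²
nRT/(V − nb) = (0.266)(0.08314)(350.2)/(0.07937 − 0.266×0.04304) = 7.7448/0.067921 = 114.03 bar
a n²/V² = (3.612)(0.266)²/(0.07937)² = 40.569 bar
P = 114.03 − 40.569 = 73.46 bar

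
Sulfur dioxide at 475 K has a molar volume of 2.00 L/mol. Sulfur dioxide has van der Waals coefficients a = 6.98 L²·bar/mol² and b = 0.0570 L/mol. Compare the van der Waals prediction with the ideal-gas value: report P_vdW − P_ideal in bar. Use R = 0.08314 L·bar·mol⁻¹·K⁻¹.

ΔP ≈ -1.166 bar

Ideal: P_ideal = RT/V_m = (0.08314)(475)/2.00 = 19.7458 bar
vdW: P = RT/(V_m − b) − a/V_m² = 39.4915/1.94300 − 6.98/4.00000 = 20.3250 − 1.74500 = 18.5800 bar
ΔP = 18.5800 − 19.7458 = -1.166 bar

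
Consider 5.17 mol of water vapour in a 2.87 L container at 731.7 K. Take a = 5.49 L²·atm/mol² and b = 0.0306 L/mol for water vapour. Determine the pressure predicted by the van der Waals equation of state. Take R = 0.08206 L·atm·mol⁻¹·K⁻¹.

P = nRT/(V − nb) − a n²/V²
nRT/(V − nb) = (5.17)(0.08206)(731.7)/(2.87 − 5.17×0.0306) = 310.42/2.7118 = 114.47 atm
a n²/V² = (5.49)(5.17)²/(2.87)² = 17.815 atm
P = 114.47 − 17.815 = 96.66 atm

P ≈ 96.66 atm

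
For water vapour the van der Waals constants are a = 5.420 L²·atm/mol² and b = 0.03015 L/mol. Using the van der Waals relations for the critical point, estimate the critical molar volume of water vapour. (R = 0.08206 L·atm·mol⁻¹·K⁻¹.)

V_m,c ≈ 0.09045 L/mol

For a van der Waals gas, V_m,c = 3b.
V_m,c = 3×0.03015 = 0.09045 L/mol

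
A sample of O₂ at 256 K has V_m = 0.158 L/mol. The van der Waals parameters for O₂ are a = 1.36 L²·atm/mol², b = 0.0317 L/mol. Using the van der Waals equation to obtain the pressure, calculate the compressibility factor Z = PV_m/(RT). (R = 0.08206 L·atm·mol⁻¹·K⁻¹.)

Z ≈ 0.8412

P = RT/(V_m − b) − a/V_m² = (0.08206)(256)/(0.158 − 0.0317) − 1.36/(0.158)²
  = 21.007/0.12630 − 54.478 = 166.33 − 54.478 = 111.85 atm
Z = PV_m/(RT) = (111.85)(0.158)/((0.08206)(256)) = 17.672/21.007 = 0.8412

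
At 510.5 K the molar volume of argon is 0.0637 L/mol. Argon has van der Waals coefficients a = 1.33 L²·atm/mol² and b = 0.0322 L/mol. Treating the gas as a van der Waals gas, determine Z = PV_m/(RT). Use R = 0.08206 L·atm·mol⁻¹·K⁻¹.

Z ≈ 1.524

P = RT/(V_m − b) − a/V_m² = (0.08206)(510.5)/(0.0637 − 0.0322) − 1.33/(0.0637)²
  = 41.892/0.031500 − 327.77 = 1329.9 − 327.77 = 1002.1 atm
Z = PV_m/(RT) = (1002.1)(0.0637)/((0.08206)(510.5)) = 63.834/41.892 = 1.524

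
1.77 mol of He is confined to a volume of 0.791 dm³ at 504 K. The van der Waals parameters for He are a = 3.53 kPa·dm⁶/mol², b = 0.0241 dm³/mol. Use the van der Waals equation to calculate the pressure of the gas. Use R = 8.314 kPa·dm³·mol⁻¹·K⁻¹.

P = nRT/(V − nb) − a n²/V²
nRT/(V − nb) = (1.77)(8.314)(504)/(0.791 − 1.77×0.0241) = 7416.8/0.74834 = 9911.0 kPa
a n²/V² = (3.53)(1.77)²/(0.791)² = 17.675 kPa
P = 9911.0 − 17.675 = 9893 kPa

P ≈ 9893 kPa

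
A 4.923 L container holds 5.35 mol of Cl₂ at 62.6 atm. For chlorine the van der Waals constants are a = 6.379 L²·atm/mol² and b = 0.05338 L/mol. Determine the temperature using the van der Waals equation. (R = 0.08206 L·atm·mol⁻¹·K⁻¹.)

T ≈ 740.8 K

T = (P + a n²/V²)(V − nb)/(nR)
P + a n²/V² = 62.6 + (6.379)(5.35)²/(4.923)² = 70.134 atm
V − nb = 4.923 − (5.35)(0.05338) = 4.6374 L
T = (70.134)(4.6374)/((5.35)(0.08206)) = 740.8 K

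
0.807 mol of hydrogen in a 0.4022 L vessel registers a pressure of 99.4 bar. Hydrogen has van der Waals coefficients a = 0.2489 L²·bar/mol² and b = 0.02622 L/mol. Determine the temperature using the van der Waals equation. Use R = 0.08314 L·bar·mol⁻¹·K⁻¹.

T = (P + a n²/V²)(V − nb)/(nR)
P + a n²/V² = 99.4 + (0.2489)(0.807)²/(0.4022)² = 100.40 bar
V − nb = 0.4022 − (0.807)(0.02622) = 0.38104 L
T = (100.40)(0.38104)/((0.807)(0.08314)) = 570.2 K

T ≈ 570.2 K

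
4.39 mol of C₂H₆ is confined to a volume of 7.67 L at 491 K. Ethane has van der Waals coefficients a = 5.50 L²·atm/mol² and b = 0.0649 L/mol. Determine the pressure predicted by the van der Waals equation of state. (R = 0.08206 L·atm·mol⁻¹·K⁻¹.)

P ≈ 22.15 atm

P = nRT/(V − nb) − a n²/V²
nRT/(V − nb) = (4.39)(0.08206)(491)/(7.67 − 4.39×0.0649) = 176.88/7.3851 = 23.951 atm
a n²/V² = (5.50)(4.39)²/(7.67)² = 1.8018 atm
P = 23.951 − 1.8018 = 22.15 atm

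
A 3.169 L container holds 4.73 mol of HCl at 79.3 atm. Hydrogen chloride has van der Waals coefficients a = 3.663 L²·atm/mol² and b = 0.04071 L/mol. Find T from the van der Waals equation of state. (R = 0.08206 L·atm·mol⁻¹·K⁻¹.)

T = (P + a n²/V²)(V − nb)/(nR)
P + a n²/V² = 79.3 + (3.663)(4.73)²/(3.169)² = 87.460 atm
V − nb = 3.169 − (4.73)(0.04071) = 2.9764 L
T = (87.460)(2.9764)/((4.73)(0.08206)) = 670.7 K

T ≈ 670.7 K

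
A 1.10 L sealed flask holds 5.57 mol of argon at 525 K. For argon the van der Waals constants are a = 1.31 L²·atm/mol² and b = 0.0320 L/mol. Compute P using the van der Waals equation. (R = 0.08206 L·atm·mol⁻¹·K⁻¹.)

P ≈ 226.7 atm

P = nRT/(V − nb) − a n²/V²
nRT/(V − nb) = (5.57)(0.08206)(525)/(1.10 − 5.57×0.0320) = 239.96/0.92176 = 260.33 atm
a n²/V² = (1.31)(5.57)²/(1.10)² = 33.589 atm
P = 260.33 − 33.589 = 226.7 atm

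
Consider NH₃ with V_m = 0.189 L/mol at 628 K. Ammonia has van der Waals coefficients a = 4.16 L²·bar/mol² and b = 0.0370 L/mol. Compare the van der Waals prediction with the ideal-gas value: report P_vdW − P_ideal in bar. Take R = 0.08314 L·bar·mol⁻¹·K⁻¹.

ΔP ≈ -49.21 bar

Ideal: P_ideal = RT/V_m = (0.08314)(628)/0.189 = 276.254 bar
vdW: P = RT/(V_m − b) − a/V_m² = 52.2119/0.152000 − 4.16/0.0357210 = 343.499 − 116.458 = 227.041 bar
ΔP = 227.041 − 276.254 = -49.21 bar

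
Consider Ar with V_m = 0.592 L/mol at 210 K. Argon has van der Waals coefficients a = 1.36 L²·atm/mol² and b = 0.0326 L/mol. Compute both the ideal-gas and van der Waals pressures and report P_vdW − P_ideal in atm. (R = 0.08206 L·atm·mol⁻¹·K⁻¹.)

Ideal: P_ideal = RT/V_m = (0.08206)(210)/0.592 = 29.1091 atm
vdW: P = RT/(V_m − b) − a/V_m² = 17.2326/0.559400 − 1.36/0.350464 = 30.8055 − 3.88057 = 26.9249 atm
ΔP = 26.9249 − 29.1091 = -2.184 atm

ΔP ≈ -2.184 atm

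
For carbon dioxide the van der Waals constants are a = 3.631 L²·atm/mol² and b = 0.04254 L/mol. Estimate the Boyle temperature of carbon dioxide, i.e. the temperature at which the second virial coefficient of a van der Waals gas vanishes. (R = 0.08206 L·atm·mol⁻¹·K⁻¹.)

T_B ≈ 1040 K

For a van der Waals gas the second virial coefficient B₂ = b − a/(RT) vanishes at T_B = a/(Rb).
T_B = 3.631/(0.08206×0.04254) = 3.631/0.0034908 = 1040 K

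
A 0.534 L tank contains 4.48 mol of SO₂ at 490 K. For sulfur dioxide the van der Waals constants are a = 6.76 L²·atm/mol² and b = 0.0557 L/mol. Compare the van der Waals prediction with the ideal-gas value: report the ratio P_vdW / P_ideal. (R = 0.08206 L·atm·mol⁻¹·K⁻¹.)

P_vdW / P_ideal ≈ 0.4668

Ideal: P_ideal = nRT/V = (4.48)(0.08206)(490)/0.534 = 337.337 atm
vdW: P = nRT/(V − nb) − a n²/V² = 180.138/0.284464 − 135.676/0.285156 = 633.254 − 475.796 = 157.458 atm
Ratio = 157.458/337.337 = 0.4668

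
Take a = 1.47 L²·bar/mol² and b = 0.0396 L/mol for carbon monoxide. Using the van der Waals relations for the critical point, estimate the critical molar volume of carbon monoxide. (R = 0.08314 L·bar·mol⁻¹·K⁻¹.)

V_m,c ≈ 0.1188 L/mol

For a van der Waals gas, V_m,c = 3b.
V_m,c = 3×0.0396 = 0.1188 L/mol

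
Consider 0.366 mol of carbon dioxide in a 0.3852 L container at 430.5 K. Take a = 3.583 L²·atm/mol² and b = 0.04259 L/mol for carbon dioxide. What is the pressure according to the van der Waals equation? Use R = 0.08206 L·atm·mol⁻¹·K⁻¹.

P = nRT/(V − nb) − a n²/V²
nRT/(V − nb) = (0.366)(0.08206)(430.5)/(0.3852 − 0.366×0.04259) = 12.930/0.36961 = 34.983 atm
a n²/V² = (3.583)(0.366)²/(0.3852)² = 3.2347 atm
P = 34.983 − 3.2347 = 31.75 atm

P ≈ 31.75 atm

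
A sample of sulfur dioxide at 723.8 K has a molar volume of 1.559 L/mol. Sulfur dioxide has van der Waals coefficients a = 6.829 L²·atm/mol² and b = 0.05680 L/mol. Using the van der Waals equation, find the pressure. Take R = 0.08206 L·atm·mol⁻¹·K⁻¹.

P ≈ 36.73 atm

P = RT/(V_m − b) − a/V_m²
RT/(V_m − b) = (0.08206)(723.8)/(1.559 − 0.05680) = 59.395/1.5022 = 39.539 atm
a/V_m² = 6.829/(1.559)² = 2.8097 atm
P = 39.539 − 2.8097 = 36.73 atm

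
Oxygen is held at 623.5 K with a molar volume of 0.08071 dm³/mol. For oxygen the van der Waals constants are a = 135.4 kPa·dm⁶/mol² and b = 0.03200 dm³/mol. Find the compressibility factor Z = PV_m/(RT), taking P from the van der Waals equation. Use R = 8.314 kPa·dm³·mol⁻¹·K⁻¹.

Z ≈ 1.333

P = RT/(V_m − b) − a/V_m² = (8.314)(623.5)/(0.08071 − 0.03200) − 135.4/(0.08071)²
  = 5183.8/0.048710 − 20786 = 106422 − 20786 = 85636 kPa
Z = PV_m/(RT) = (85636)(0.08071)/((8.314)(623.5)) = 6911.7/5183.8 = 1.333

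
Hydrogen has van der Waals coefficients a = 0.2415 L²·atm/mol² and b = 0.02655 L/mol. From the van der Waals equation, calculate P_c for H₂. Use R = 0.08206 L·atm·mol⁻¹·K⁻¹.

For a van der Waals gas, P_c = a/(27b²).
P_c = 0.2415/(27×(0.02655)²) = 0.2415/0.019032 = 12.69 atm

P_c ≈ 12.69 atm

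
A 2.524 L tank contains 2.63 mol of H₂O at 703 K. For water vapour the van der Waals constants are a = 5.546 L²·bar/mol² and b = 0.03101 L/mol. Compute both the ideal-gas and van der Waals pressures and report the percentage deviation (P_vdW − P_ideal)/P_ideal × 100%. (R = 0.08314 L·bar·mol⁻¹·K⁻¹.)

Ideal: P_ideal = nRT/V = (2.63)(0.08314)(703)/2.524 = 60.9020 bar
vdW: P = nRT/(V − nb) − a n²/V² = 153.717/2.44244 − 38.3611/6.37058 = 62.9358 − 6.02160 = 56.9142 bar
% deviation = (56.9142 − 60.9020)/60.9020 × 100% = -6.55%

-6.55 %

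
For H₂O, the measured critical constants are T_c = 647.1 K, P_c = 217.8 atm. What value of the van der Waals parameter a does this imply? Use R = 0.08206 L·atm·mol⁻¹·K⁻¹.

From T_c = 8a/(27Rb) and P_c = a/(27b²): a = 27 R² T_c²/(64 P_c).
a = 27×(0.08206)²×(647.1)²/(64×217.8) = 76132/13939 = 5.462 L²·atm/mol²

a ≈ 5.462 L²·atm/mol²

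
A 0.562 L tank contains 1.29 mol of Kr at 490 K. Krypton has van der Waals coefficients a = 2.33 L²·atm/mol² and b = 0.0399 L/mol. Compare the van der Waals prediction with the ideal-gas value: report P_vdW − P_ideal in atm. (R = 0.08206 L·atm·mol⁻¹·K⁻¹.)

ΔP ≈ -2.97 atm

Ideal: P_ideal = nRT/V = (1.29)(0.08206)(490)/0.562 = 92.2956 atm
vdW: P = nRT/(V − nb) − a n²/V² = 51.8701/0.510529 − 3.87735/0.315844 = 101.601 − 12.2762 = 89.325 atm
ΔP = 89.325 − 92.2956 = -2.97 atm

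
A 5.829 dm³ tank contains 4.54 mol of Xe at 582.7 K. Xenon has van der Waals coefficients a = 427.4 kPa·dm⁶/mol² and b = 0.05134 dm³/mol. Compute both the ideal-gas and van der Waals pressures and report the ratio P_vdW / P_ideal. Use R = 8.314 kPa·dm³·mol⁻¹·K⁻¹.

Ideal: P_ideal = nRT/V = (4.54)(8.314)(582.7)/5.829 = 3773.26 kPa
vdW: P = nRT/(V − nb) − a n²/V² = 21994.3/5.59592 − 8809.40/33.9772 = 3930.42 − 259.274 = 3671.15 kPa
Ratio = 3671.15/3773.26 = 0.9729

P_vdW / P_ideal ≈ 0.9729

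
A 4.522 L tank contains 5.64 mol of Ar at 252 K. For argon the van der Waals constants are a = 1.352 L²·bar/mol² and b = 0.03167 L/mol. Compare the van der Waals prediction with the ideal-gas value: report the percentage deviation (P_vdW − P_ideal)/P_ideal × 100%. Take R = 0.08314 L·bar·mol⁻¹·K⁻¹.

-3.94 %

Ideal: P_ideal = nRT/V = (5.64)(0.08314)(252)/4.522 = 26.1312 bar
vdW: P = nRT/(V − nb) − a n²/V² = 118.165/4.34338 − 43.0066/20.4485 = 27.2058 − 2.10317 = 25.1026 bar
% deviation = (25.1026 − 26.1312)/26.1312 × 100% = -3.94%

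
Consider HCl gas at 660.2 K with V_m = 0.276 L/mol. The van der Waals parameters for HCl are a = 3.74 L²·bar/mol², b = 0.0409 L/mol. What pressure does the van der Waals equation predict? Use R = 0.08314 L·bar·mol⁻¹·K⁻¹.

P ≈ 184.4 bar

P = RT/(V_m − b) − a/V_m²
RT/(V_m − b) = (0.08314)(660.2)/(0.276 − 0.0409) = 54.889/0.23510 = 233.47 bar
a/V_m² = 3.74/(0.276)² = 49.097 bar
P = 233.47 − 49.097 = 184.4 bar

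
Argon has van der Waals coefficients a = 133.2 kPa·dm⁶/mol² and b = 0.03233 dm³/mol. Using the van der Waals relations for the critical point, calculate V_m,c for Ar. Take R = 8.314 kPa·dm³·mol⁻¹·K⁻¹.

For a van der Waals gas, V_m,c = 3b.
V_m,c = 3×0.03233 = 0.09699 dm³/mol

V_m,c ≈ 0.09699 dm³/mol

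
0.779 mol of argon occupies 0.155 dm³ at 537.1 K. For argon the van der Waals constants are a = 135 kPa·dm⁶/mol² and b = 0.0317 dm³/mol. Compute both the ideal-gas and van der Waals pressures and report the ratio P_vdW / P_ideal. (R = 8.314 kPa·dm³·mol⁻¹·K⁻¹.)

Ideal: P_ideal = nRT/V = (0.779)(8.314)(537.1)/0.155 = 22442.5 kPa
vdW: P = nRT/(V − nb) − a n²/V² = 3478.59/0.130306 − 81.9235/0.0240250 = 26695.5 − 3409.93 = 23285.6 kPa
Ratio = 23285.6/22442.5 = 1.038

P_vdW / P_ideal ≈ 1.038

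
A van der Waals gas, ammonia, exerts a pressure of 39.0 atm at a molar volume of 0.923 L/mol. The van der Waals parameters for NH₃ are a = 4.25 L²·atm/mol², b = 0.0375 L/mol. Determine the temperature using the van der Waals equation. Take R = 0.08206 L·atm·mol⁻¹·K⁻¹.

T = (P + a/V_m²)(V_m − b)/R
P + a/V_m² = 39.0 + 4.25/(0.923)² = 43.989 atm
V_m − b = 0.923 − 0.0375 = 0.88550 L/mol
T = (43.989)(0.88550)/0.08206 = 474.7 K

T ≈ 474.7 K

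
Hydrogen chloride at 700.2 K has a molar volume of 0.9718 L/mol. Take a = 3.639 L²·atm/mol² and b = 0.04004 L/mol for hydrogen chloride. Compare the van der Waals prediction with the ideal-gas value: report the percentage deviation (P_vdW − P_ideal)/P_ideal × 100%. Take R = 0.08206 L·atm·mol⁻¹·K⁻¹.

-2.22 %

Ideal: P_ideal = RT/V_m = (0.08206)(700.2)/0.9718 = 59.1258 atm
vdW: P = RT/(V_m − b) − a/V_m² = 57.4584/0.931760 − 3.639/0.944395 = 61.6665 − 3.85326 = 57.8132 atm
% deviation = (57.8132 − 59.1258)/59.1258 × 100% = -2.22%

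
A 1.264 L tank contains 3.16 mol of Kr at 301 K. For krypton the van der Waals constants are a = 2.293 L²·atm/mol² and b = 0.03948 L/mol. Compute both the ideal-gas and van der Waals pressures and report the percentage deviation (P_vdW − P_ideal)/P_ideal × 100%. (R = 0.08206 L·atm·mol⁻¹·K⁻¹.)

-12.26 %

Ideal: P_ideal = nRT/V = (3.16)(0.08206)(301)/1.264 = 61.7502 atm
vdW: P = nRT/(V − nb) − a n²/V² = 78.0522/1.13924 − 22.8970/1.59770 = 68.5125 − 14.3312 = 54.1813 atm
% deviation = (54.1813 − 61.7502)/61.7502 × 100% = -12.26%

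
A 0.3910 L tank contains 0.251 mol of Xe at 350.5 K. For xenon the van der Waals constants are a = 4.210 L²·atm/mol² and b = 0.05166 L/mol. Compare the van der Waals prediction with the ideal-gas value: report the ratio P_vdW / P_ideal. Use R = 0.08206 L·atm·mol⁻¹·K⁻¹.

Ideal: P_ideal = nRT/V = (0.251)(0.08206)(350.5)/0.3910 = 18.4636 atm
vdW: P = nRT/(V − nb) − a n²/V² = 7.21927/0.378033 − 0.265234/0.152881 = 19.0969 − 1.73490 = 17.3620 atm
Ratio = 17.3620/18.4636 = 0.9403

P_vdW / P_ideal ≈ 0.9403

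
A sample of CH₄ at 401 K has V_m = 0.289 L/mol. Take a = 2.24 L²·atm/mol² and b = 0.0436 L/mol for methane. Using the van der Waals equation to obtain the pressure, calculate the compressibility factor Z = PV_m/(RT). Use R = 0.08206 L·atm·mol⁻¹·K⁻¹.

Z ≈ 0.9421

P = RT/(V_m − b) − a/V_m² = (0.08206)(401)/(0.289 − 0.0436) − 2.24/(0.289)²
  = 32.906/0.24540 − 26.820 = 134.09 − 26.820 = 107.27 atm
Z = PV_m/(RT) = (107.27)(0.289)/((0.08206)(401)) = 31.001/32.906 = 0.9421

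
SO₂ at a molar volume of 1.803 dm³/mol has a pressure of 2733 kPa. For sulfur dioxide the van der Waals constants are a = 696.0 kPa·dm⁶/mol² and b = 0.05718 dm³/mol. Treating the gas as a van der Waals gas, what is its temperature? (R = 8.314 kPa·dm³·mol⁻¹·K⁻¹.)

T = (P + a/V_m²)(V_m − b)/R
P + a/V_m² = 2733 + 696.0/(1.803)² = 2947.1 kPa
V_m − b = 1.803 − 0.05718 = 1.7458 dm³/mol
T = (2947.1)(1.7458)/8.314 = 618.8 K

T ≈ 618.8 K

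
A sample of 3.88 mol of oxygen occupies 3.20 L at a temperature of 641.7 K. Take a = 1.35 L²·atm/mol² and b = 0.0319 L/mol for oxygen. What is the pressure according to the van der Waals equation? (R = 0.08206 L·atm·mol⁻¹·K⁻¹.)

P = nRT/(V − nb) − a n²/V²
nRT/(V − nb) = (3.88)(0.08206)(641.7)/(3.20 − 3.88×0.0319) = 204.31/3.0762 = 66.416 atm
a n²/V² = (1.35)(3.88)²/(3.20)² = 1.9847 atm
P = 66.416 − 1.9847 = 64.43 atm

P ≈ 64.43 atm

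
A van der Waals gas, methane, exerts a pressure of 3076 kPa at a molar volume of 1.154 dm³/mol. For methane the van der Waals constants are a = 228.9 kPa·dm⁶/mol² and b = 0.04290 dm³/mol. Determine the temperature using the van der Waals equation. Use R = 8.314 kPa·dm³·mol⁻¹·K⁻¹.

T = (P + a/V_m²)(V_m − b)/R
P + a/V_m² = 3076 + 228.9/(1.154)² = 3247.9 kPa
V_m − b = 1.154 − 0.04290 = 1.1111 dm³/mol
T = (3247.9)(1.1111)/8.314 = 434.1 K

T ≈ 434.1 K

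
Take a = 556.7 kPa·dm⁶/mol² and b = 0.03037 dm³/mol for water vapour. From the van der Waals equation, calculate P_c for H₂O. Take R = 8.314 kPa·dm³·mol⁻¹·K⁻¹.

P_c ≈ 22355 kPa

For a van der Waals gas, P_c = a/(27b²).
P_c = 556.7/(27×(0.03037)²) = 556.7/0.024903 = 22355 kPa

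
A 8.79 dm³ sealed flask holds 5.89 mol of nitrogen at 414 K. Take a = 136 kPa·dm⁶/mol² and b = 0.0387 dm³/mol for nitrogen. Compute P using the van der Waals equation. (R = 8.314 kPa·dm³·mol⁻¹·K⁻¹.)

P ≈ 2307 kPa

P = nRT/(V − nb) − a n²/V²
nRT/(V − nb) = (5.89)(8.314)(414)/(8.79 − 5.89×0.0387) = 20273/8.5621 = 2367.8 kPa
a n²/V² = (136)(5.89)²/(8.79)² = 61.065 kPa
P = 2367.8 − 61.065 = 2307 kPa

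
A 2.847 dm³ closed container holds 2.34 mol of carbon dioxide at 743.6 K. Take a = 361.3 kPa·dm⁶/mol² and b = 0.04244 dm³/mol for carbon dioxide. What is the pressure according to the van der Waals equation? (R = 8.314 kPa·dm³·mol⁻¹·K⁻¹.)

P ≈ 5021 kPa

P = nRT/(V − nb) − a n²/V²
nRT/(V − nb) = (2.34)(8.314)(743.6)/(2.847 − 2.34×0.04244) = 14467/2.7477 = 5265.1 kPa
a n²/V² = (361.3)(2.34)²/(2.847)² = 244.08 kPa
P = 5265.1 − 244.08 = 5021 kPa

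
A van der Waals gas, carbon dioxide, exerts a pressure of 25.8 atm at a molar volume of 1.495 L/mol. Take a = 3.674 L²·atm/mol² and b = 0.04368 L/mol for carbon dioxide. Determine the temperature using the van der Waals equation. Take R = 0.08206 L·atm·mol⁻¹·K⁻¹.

T = (P + a/V_m²)(V_m − b)/R
P + a/V_m² = 25.8 + 3.674/(1.495)² = 27.444 atm
V_m − b = 1.495 − 0.04368 = 1.4513 L/mol
T = (27.444)(1.4513)/0.08206 = 485.4 K

T ≈ 485.4 K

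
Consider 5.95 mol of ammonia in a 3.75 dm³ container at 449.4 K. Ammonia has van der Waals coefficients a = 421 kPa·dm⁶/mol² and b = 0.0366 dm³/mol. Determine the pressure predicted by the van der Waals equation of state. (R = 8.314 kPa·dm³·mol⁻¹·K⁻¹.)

P ≈ 5234 kPa

P = nRT/(V − nb) − a n²/V²
nRT/(V − nb) = (5.95)(8.314)(449.4)/(3.75 − 5.95×0.0366) = 22231/3.5322 = 6293.8 kPa
a n²/V² = (421)(5.95)²/(3.75)² = 1059.9 kPa
P = 6293.8 − 1059.9 = 5234 kPa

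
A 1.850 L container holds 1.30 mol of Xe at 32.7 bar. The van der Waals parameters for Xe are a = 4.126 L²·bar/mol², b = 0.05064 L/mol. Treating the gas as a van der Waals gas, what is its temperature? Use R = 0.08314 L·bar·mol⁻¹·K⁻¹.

T = (P + a n²/V²)(V − nb)/(nR)
P + a n²/V² = 32.7 + (4.126)(1.30)²/(1.850)² = 34.737 bar
V − nb = 1.850 − (1.30)(0.05064) = 1.7842 L
T = (34.737)(1.7842)/((1.30)(0.08314)) = 573.4 K

T ≈ 573.4 K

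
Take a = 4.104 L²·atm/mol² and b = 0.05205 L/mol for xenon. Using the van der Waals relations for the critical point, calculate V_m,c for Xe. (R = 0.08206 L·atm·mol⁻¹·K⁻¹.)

V_m,c ≈ 0.1562 L/mol

For a van der Waals gas, V_m,c = 3b.
V_m,c = 3×0.05205 = 0.1562 L/mol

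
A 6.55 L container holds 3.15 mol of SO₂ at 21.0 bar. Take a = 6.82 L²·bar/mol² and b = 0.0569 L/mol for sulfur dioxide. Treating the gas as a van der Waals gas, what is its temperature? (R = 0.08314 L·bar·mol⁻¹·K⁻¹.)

T ≈ 549.2 K

T = (P + a n²/V²)(V − nb)/(nR)
P + a n²/V² = 21.0 + (6.82)(3.15)²/(6.55)² = 22.577 bar
V − nb = 6.55 − (3.15)(0.0569) = 6.3708 L
T = (22.577)(6.3708)/((3.15)(0.08314)) = 549.2 K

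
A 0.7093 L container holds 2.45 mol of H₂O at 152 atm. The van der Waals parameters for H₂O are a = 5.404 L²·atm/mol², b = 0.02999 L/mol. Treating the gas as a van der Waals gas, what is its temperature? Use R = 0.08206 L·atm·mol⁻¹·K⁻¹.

T ≈ 684.6 K

T = (P + a n²/V²)(V − nb)/(nR)
P + a n²/V² = 152 + (5.404)(2.45)²/(0.7093)² = 216.47 atm
V − nb = 0.7093 − (2.45)(0.02999) = 0.63582 L
T = (216.47)(0.63582)/((2.45)(0.08206)) = 684.6 K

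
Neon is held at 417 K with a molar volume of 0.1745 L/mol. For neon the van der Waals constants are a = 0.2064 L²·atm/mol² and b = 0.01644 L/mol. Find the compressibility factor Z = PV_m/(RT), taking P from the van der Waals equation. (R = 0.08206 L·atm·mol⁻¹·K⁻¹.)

P = RT/(V_m − b) − a/V_m² = (0.08206)(417)/(0.1745 − 0.01644) − 0.2064/(0.1745)²
  = 34.219/0.15806 − 6.7783 = 216.49 − 6.7783 = 209.71 atm
Z = PV_m/(RT) = (209.71)(0.1745)/((0.08206)(417)) = 36.594/34.219 = 1.069

Z ≈ 1.069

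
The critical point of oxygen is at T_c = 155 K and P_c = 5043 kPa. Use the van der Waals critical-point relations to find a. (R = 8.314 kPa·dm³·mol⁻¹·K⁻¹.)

a ≈ 138.9 kPa·dm⁶/mol²

From T_c = 8a/(27Rb) and P_c = a/(27b²): a = 27 R² T_c²/(64 P_c).
a = 27×(8.314)²×(155)²/(64×5043) = 44838100/322752 = 138.9 kPa·dm⁶/mol²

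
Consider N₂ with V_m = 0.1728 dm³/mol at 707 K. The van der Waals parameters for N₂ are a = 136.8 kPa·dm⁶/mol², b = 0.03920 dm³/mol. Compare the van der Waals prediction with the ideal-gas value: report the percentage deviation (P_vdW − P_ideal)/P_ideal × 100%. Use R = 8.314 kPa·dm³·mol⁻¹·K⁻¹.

15.87 %

Ideal: P_ideal = RT/V_m = (8.314)(707)/0.1728 = 34016.2 kPa
vdW: P = RT/(V_m − b) − a/V_m² = 5878.00/0.133600 − 136.8/0.0298598 = 43997.0 − 4581.41 = 39415.6 kPa
% deviation = (39415.6 − 34016.2)/34016.2 × 100% = 15.87%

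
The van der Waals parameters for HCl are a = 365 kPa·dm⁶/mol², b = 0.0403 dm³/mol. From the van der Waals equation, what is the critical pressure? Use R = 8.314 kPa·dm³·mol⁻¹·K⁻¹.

For a van der Waals gas, P_c = a/(27b²).
P_c = 365/(27×(0.0403)²) = 365/0.043850 = 8324 kPa

P_c ≈ 8324 kPa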